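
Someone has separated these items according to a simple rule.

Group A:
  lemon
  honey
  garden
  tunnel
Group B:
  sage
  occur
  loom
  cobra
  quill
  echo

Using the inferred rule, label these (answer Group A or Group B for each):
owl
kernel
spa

Group B, Group A, Group B

One predicate separates the groups cleanly: contains 'n'.
owl: no 'n', lacks this property → Group B.
kernel: has 'n', has this property → Group A.
spa: no 'n', lacks this property → Group B.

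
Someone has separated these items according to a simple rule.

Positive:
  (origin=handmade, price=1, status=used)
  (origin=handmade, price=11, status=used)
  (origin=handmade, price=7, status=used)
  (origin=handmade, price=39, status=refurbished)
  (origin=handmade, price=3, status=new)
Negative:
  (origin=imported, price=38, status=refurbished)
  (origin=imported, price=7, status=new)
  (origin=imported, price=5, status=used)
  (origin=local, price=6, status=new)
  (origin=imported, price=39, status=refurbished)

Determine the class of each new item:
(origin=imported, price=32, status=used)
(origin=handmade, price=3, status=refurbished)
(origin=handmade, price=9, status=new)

Negative, Positive, Positive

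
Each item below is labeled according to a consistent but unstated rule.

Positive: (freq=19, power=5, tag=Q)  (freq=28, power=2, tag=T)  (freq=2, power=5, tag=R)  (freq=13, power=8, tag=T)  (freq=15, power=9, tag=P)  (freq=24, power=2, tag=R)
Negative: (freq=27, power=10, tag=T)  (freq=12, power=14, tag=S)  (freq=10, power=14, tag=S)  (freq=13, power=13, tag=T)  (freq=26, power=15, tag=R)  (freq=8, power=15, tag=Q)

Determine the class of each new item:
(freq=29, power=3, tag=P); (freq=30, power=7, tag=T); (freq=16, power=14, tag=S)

The distinguishing property — power ≤ 9 — holds for all the 'Positive' cases and none of the 'Negative' cases.
(freq=29, power=3, tag=P): power = 3, fits → Positive.
(freq=30, power=7, tag=T): power = 7, fits → Positive.
(freq=16, power=14, tag=S): power = 14, doesn't match → Negative.

Positive, Positive, Negative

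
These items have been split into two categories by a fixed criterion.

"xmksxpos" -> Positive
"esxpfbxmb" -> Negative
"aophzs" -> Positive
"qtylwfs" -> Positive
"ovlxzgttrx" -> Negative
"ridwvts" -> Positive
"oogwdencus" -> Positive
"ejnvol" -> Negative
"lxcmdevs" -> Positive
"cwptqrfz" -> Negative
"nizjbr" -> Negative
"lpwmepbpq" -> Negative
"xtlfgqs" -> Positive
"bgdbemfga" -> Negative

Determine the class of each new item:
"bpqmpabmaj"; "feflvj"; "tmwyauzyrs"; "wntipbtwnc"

Negative, Negative, Positive, Negative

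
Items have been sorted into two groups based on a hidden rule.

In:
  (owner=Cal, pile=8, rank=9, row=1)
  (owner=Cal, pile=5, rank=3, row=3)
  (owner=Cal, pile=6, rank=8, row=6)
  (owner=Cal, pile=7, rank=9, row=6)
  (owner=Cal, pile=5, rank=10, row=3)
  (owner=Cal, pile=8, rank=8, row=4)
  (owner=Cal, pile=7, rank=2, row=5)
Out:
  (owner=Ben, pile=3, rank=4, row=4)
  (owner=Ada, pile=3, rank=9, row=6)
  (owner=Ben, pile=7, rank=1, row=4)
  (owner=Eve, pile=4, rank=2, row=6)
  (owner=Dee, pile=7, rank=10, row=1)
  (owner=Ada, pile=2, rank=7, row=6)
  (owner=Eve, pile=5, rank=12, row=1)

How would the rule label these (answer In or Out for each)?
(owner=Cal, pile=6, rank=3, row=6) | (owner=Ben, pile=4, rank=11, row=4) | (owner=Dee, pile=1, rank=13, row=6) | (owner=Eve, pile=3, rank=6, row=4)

The common property of the 'In' items is: owner is Cal. No 'Out' item has it.
(owner=Cal, pile=6, rank=3, row=6) — owner is Cal, hence In.
(owner=Ben, pile=4, rank=11, row=4) — owner is Ben, hence Out.
(owner=Dee, pile=1, rank=13, row=6) — owner is Dee, hence Out.
(owner=Eve, pile=3, rank=6, row=4) — owner is Eve, hence Out.

In, Out, Out, Out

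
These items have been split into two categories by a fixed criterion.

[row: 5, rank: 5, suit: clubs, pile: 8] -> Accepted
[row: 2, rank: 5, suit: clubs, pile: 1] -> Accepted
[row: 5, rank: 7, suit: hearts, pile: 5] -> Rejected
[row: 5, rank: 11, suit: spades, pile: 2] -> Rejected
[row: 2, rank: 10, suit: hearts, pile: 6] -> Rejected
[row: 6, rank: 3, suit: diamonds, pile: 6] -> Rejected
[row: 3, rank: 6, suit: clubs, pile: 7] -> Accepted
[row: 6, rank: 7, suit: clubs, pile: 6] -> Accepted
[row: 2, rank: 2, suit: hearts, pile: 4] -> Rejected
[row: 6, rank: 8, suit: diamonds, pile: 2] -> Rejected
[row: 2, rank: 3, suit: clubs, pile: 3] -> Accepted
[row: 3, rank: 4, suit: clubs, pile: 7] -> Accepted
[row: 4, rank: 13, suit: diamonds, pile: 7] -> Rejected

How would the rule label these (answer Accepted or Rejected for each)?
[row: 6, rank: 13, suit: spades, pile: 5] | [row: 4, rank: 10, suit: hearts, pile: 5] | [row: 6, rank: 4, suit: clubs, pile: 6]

The common property of the 'Accepted' items is: suit is clubs. No 'Rejected' item has it.
Rejected: [row: 6, rank: 13, suit: spades, pile: 5], since suit is spades. Rejected: [row: 4, rank: 10, suit: hearts, pile: 5], since suit is hearts. Accepted: [row: 6, rank: 4, suit: clubs, pile: 6], since suit is clubs.

Rejected, Rejected, Accepted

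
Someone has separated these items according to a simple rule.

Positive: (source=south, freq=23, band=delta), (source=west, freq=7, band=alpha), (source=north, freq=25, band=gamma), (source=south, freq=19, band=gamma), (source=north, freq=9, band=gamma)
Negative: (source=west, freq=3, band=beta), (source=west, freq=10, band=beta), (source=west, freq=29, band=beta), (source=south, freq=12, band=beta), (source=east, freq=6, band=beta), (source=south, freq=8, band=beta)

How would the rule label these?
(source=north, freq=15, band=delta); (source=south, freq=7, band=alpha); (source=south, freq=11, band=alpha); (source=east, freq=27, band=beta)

The pattern is that an item is 'Positive' exactly when: band is not beta.

Positive, Positive, Positive, Negative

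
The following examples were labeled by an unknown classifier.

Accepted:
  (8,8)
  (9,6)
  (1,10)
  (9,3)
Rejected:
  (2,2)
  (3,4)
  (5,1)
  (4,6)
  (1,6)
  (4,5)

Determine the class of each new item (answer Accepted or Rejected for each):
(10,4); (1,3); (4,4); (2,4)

Accepted, Rejected, Rejected, Rejected

One predicate separates the groups cleanly: sum ≥ 11.
(10,4) — 10+4 = 14, hence Accepted. (1,3) — 1+3 = 4, hence Rejected. (4,4) — 4+4 = 8, hence Rejected. (2,4) — 2+4 = 6, hence Rejected.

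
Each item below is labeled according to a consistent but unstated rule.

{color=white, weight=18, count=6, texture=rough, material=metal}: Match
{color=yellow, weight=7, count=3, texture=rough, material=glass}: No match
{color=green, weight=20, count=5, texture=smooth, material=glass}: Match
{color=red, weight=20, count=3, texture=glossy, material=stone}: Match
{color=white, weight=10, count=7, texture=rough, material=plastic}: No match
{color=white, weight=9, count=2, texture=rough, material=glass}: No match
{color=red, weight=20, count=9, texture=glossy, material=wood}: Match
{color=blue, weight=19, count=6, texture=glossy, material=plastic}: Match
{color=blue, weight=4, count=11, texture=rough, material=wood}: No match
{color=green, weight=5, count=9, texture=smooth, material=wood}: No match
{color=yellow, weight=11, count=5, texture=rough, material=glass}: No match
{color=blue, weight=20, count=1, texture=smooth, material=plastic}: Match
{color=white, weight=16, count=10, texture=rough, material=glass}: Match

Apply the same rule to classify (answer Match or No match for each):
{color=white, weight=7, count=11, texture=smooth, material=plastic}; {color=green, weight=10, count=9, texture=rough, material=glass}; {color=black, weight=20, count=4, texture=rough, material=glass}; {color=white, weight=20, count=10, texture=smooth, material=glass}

One predicate separates the groups cleanly: weight ≥ 16.
{color=white, weight=7, count=11, texture=smooth, material=plastic}: weight = 7 — doesn't qualify, so No match. {color=green, weight=10, count=9, texture=rough, material=glass}: weight = 10 — doesn't qualify, so No match. {color=black, weight=20, count=4, texture=rough, material=glass}: weight = 20 — fits, so Match. {color=white, weight=20, count=10, texture=smooth, material=glass}: weight = 20 — fits, so Match.

No match, No match, Match, Match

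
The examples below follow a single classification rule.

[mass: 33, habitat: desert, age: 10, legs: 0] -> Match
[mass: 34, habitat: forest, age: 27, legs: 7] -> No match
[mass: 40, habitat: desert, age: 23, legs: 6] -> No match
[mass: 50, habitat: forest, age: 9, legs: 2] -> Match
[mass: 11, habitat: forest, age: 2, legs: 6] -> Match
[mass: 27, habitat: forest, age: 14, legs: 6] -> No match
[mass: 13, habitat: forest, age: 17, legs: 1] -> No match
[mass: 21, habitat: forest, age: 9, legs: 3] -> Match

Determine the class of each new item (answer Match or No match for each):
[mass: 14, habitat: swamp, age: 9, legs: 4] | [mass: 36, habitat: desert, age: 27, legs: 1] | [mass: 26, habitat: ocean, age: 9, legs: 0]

Match, No match, Match

A rule that fits every label: age ≤ 10 — true of each 'Match' example, false of each 'No match' one.
[mass: 14, habitat: swamp, age: 9, legs: 4]: age = 9 — matches, so Match.
[mass: 36, habitat: desert, age: 27, legs: 1]: age = 27 — fails the rule, so No match.
[mass: 26, habitat: ocean, age: 9, legs: 0]: age = 9 — matches, so Match.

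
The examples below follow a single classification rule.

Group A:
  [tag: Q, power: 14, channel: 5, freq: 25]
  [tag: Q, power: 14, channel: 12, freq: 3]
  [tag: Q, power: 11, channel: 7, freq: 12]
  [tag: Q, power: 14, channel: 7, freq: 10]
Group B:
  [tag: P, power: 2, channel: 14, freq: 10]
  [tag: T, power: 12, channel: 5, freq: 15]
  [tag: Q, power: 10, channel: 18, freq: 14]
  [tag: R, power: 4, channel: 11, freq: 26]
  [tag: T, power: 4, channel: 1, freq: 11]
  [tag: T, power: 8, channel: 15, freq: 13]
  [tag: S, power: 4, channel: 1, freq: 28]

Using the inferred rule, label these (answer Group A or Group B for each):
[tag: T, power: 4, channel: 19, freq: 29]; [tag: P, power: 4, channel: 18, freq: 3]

The simplest hypothesis consistent with all the labels is: tag is Q AND power ≥ 11.
[tag: T, power: 4, channel: 19, freq: 29]: Group B (tag is T, power = 4). [tag: P, power: 4, channel: 18, freq: 3]: Group B (tag is P, power = 4).

Group B, Group B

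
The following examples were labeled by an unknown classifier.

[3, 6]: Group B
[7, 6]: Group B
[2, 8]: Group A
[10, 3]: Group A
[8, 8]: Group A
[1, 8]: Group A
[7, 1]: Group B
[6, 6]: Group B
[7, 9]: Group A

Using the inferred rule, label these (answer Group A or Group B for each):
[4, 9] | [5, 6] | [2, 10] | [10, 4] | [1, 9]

All 'Group A' examples share one property — max ≥ 8 — and every 'Group B' example lacks it.
[4, 9]: max 9, fits → Group A. [5, 6]: max 6, fails the rule → Group B. [2, 10]: max 10, fits → Group A. [10, 4]: max 10, fits → Group A. [1, 9]: max 9, fits → Group A.

Group A, Group B, Group A, Group A, Group A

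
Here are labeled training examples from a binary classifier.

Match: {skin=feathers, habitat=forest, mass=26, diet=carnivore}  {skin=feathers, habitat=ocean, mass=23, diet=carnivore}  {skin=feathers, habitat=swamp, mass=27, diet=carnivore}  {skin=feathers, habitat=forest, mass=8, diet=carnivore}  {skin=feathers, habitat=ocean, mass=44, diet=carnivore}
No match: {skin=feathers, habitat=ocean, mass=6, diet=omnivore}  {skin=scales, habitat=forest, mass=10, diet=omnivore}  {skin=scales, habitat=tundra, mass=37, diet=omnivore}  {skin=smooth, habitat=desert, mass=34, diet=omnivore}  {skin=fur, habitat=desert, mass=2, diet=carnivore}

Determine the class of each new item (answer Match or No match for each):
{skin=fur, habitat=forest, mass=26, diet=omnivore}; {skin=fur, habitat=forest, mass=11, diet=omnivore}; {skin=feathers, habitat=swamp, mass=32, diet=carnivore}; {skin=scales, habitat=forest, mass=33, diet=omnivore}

Rule: skin is feathers AND diet is carnivore. This holds for each 'Match' example and fails for each 'No match' one.
{skin=fur, habitat=forest, mass=26, diet=omnivore}: skin is fur, diet is omnivore, fails this test → No match. {skin=fur, habitat=forest, mass=11, diet=omnivore}: skin is fur, diet is omnivore, fails this test → No match. {skin=feathers, habitat=swamp, mass=32, diet=carnivore}: skin is feathers, diet is carnivore, meets the rule → Match. {skin=scales, habitat=forest, mass=33, diet=omnivore}: skin is scales, diet is omnivore, fails this test → No match.

No match, No match, Match, No match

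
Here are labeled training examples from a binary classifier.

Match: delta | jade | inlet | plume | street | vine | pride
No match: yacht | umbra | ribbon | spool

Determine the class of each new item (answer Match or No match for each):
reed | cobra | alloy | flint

The classifier is using: contains 'e'.

Match, No match, No match, No match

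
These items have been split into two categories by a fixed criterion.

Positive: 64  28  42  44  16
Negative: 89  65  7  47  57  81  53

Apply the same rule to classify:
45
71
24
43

Negative, Negative, Positive, Negative

The rule appears to be: even.
45 → 45 is odd → Negative. 71 → 71 is odd → Negative. 24 → 24 is even → Positive. 43 → 43 is odd → Negative.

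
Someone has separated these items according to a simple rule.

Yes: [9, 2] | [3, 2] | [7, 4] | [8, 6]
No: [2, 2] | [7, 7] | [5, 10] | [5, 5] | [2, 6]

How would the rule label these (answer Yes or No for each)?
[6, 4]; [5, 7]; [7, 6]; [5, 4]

Checking candidate rules against both groups, what survives is: first > second.
[6, 4]: 6 > 4 — checks out, so Yes.
[5, 7]: 5 < 7 — lacks this property, so No.
[7, 6]: 7 > 6 — checks out, so Yes.
[5, 4]: 5 > 4 — checks out, so Yes.

Yes, No, Yes, Yes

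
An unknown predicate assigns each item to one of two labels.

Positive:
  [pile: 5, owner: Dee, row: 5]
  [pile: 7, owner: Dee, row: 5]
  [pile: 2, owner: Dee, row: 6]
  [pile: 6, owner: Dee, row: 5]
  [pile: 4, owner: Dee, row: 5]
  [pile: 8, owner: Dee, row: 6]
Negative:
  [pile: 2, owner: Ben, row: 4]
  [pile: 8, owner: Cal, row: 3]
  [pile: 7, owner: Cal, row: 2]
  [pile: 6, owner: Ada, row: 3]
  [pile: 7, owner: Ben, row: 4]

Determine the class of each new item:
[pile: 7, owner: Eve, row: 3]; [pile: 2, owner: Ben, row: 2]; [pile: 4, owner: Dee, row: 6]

A rule that fits every label: owner is Dee — true of each 'Positive' example, false of each 'Negative' one.

Negative, Negative, Positive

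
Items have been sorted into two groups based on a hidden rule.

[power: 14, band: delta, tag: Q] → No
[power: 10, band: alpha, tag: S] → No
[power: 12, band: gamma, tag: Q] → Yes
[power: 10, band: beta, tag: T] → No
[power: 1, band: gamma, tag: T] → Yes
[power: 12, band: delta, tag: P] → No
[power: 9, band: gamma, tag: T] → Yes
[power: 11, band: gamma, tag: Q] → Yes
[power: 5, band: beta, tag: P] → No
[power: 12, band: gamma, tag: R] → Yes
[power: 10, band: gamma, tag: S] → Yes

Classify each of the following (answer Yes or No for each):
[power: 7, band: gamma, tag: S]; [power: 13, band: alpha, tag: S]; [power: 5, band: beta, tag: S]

Yes, No, No

'Yes' ⟺ band is gamma.
[power: 7, band: gamma, tag: S]: band is gamma, has this property → Yes. [power: 13, band: alpha, tag: S]: band is alpha, does not pass → No. [power: 5, band: beta, tag: S]: band is beta, does not pass → No.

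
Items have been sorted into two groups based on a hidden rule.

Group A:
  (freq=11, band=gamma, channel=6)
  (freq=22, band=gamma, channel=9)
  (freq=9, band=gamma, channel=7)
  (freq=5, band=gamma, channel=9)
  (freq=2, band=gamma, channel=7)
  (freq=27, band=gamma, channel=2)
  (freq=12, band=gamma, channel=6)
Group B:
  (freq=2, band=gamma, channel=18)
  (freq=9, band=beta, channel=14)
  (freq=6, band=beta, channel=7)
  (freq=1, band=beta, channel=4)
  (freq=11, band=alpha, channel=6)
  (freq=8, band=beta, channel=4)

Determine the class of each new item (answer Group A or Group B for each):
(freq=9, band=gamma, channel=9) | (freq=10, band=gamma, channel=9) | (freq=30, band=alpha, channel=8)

The simplest hypothesis consistent with all the labels is: band is gamma AND channel ≤ 9.
(freq=9, band=gamma, channel=9) — band is gamma, channel = 9, hence Group A.
(freq=10, band=gamma, channel=9) — band is gamma, channel = 9, hence Group A.
(freq=30, band=alpha, channel=8) — band is alpha, channel = 8, hence Group B.

Group A, Group A, Group B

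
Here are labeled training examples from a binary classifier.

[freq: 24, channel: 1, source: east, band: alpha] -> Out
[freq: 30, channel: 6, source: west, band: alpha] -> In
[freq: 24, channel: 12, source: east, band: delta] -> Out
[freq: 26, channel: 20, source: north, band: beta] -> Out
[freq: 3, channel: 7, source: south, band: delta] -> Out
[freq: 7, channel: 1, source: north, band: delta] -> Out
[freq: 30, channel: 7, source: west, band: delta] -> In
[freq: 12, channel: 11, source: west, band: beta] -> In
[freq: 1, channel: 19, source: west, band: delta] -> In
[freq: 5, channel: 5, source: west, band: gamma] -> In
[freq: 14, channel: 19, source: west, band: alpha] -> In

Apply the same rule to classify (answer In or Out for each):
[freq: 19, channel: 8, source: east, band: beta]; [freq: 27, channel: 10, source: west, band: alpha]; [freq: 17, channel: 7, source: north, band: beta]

Looking at the examples, the only property every 'In' case has and every 'Out' case lacks is: source is west.
[freq: 19, channel: 8, source: east, band: beta]: source is east, doesn't match → Out.
[freq: 27, channel: 10, source: west, band: alpha]: source is west, passes → In.
[freq: 17, channel: 7, source: north, band: beta]: source is north, doesn't match → Out.

Out, In, Out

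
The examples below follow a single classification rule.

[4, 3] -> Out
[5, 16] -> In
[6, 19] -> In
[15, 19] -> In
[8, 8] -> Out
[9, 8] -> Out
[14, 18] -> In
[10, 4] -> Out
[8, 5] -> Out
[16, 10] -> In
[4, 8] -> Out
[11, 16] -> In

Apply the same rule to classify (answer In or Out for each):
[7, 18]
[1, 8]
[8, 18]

In, Out, In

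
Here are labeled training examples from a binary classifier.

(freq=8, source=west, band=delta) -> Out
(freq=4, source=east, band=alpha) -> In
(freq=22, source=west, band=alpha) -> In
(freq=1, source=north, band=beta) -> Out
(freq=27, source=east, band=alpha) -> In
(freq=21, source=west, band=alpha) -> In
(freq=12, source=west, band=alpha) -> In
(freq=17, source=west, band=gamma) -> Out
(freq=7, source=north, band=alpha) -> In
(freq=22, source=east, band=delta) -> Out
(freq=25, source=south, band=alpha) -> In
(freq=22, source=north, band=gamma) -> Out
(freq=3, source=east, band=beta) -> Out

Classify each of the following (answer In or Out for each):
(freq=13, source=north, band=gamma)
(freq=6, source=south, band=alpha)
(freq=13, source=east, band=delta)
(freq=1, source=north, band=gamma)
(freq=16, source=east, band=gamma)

Out, In, Out, Out, Out

One predicate separates the groups cleanly: band is alpha.
(freq=13, source=north, band=gamma): band is gamma — doesn't match, so Out. (freq=6, source=south, band=alpha): band is alpha — satisfies this, so In. (freq=13, source=east, band=delta): band is delta — doesn't match, so Out. (freq=1, source=north, band=gamma): band is gamma — doesn't match, so Out. (freq=16, source=east, band=gamma): band is gamma — doesn't match, so Out.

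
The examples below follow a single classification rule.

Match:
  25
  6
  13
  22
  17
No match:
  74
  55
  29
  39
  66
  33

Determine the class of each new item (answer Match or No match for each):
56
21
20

No match, Match, Match

One predicate separates the groups cleanly: at most 25.
56 → 56 > 25 → No match. 21 → 21 ≤ 25 → Match. 20 → 20 ≤ 25 → Match.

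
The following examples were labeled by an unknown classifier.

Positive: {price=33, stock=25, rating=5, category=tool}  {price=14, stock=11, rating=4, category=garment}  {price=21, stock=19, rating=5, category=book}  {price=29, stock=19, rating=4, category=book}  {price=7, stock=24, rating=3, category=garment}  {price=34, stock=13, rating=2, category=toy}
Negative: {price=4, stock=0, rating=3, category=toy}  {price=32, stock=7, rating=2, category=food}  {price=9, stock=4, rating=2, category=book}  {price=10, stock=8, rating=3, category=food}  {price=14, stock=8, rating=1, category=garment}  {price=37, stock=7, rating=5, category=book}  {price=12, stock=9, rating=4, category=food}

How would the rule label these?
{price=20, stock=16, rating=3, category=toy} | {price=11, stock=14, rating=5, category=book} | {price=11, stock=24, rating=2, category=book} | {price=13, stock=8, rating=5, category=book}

The classifier is using: stock ≥ 11.
{price=20, stock=16, rating=3, category=toy} — stock = 16, hence Positive. {price=11, stock=14, rating=5, category=book} — stock = 14, hence Positive. {price=11, stock=24, rating=2, category=book} — stock = 24, hence Positive. {price=13, stock=8, rating=5, category=book} — stock = 8, hence Negative.

Positive, Positive, Positive, Negative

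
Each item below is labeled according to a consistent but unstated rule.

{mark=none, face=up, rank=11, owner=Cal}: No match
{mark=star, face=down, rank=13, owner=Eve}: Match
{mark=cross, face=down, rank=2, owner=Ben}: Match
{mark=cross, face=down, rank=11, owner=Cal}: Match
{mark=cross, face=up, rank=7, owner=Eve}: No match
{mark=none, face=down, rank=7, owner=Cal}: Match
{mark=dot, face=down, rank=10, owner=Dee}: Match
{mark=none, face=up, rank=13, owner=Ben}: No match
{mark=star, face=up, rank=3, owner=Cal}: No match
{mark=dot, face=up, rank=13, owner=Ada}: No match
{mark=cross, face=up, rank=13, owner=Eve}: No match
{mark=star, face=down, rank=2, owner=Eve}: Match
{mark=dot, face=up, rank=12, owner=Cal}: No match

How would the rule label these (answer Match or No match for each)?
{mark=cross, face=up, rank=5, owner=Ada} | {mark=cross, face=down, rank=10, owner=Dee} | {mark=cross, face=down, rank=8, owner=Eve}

No match, Match, Match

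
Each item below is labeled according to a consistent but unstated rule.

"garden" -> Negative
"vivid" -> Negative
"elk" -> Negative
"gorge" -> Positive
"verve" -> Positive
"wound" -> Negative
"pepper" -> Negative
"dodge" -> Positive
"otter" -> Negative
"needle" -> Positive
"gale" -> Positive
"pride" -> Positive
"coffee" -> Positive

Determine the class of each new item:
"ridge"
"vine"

'Positive' ⟺ ends with 'e'.
"ridge": ends with 'e', matches → Positive.
"vine": ends with 'e', matches → Positive.

Positive, Positive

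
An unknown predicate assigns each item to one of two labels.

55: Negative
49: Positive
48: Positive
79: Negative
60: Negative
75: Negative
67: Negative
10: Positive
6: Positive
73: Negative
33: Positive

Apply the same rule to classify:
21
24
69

Positive, Positive, Negative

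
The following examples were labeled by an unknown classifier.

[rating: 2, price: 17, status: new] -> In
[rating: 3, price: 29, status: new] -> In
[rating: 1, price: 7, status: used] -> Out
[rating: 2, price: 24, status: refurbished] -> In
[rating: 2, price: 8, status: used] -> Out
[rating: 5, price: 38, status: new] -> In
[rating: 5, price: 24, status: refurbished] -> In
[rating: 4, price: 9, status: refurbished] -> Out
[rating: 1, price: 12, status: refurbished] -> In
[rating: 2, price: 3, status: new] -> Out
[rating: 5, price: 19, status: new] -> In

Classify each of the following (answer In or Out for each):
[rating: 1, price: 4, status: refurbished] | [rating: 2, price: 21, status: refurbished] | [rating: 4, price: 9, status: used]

Out, In, Out

The classifier is using: price ≥ 12.
[rating: 1, price: 4, status: refurbished]: price = 4 — does not pass, so Out.
[rating: 2, price: 21, status: refurbished]: price = 21 — satisfies this, so In.
[rating: 4, price: 9, status: used]: price = 9 — does not pass, so Out.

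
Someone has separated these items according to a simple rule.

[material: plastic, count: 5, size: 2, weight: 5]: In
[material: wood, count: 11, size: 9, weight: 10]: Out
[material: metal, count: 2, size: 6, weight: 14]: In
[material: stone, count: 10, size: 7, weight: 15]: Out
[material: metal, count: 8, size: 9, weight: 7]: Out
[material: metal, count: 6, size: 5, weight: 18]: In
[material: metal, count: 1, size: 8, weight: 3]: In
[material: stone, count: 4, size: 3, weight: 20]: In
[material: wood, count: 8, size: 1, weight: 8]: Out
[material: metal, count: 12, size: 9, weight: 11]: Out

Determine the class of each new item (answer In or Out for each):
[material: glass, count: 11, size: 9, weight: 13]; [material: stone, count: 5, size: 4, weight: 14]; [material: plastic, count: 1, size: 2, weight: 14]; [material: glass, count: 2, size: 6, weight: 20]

Out, In, In, In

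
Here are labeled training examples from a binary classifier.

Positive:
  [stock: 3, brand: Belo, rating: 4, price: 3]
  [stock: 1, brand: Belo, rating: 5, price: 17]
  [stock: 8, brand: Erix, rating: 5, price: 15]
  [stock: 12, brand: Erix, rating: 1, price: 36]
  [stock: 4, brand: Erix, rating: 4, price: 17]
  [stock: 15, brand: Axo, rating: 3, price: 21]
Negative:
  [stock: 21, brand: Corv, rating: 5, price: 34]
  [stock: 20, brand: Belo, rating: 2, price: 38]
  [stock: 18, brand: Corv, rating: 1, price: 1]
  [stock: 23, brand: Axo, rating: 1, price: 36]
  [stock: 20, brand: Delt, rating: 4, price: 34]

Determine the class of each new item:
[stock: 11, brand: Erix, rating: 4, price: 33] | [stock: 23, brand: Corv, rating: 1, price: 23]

The classifier is using: stock ≤ 15.
[stock: 11, brand: Erix, rating: 4, price: 33]: stock = 11, has this property → Positive. [stock: 23, brand: Corv, rating: 1, price: 23]: stock = 23, lacks this property → Negative.

Positive, Negative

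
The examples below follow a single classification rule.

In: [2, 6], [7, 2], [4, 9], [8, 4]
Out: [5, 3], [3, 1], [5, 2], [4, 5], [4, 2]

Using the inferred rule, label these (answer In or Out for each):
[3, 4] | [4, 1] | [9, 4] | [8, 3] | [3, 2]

Out, Out, In, In, Out

'In' ⟺ max ≥ 6.
[3, 4]: max 4 — does not satisfy this, so Out. [4, 1]: max 4 — does not satisfy this, so Out. [9, 4]: max 9 — meets the rule, so In. [8, 3]: max 8 — meets the rule, so In. [3, 2]: max 3 — does not satisfy this, so Out.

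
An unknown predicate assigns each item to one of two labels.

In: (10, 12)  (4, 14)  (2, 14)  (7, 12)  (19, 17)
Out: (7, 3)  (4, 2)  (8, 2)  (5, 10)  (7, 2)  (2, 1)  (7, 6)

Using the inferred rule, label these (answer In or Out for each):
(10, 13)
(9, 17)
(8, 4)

In, In, Out

A rule that fits every label: sum ≥ 16 — true of each 'In' example, false of each 'Out' one.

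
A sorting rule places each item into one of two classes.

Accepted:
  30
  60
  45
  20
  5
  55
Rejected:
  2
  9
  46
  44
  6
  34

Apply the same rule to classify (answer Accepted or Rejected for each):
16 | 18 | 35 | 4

Rejected, Rejected, Accepted, Rejected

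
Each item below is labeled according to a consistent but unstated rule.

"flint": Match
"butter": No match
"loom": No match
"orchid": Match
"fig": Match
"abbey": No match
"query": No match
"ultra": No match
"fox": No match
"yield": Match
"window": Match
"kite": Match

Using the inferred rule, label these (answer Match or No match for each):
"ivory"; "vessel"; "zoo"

Match, No match, No match

'Match' ⟺ contains 'i'.
"ivory" — has 'i', hence Match.
"vessel" — no 'i', hence No match.
"zoo" — no 'i', hence No match.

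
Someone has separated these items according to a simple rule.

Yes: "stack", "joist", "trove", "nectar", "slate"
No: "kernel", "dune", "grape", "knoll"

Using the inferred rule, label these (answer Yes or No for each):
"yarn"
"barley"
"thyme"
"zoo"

No, No, Yes, No

The pattern is that an item is 'Yes' exactly when: contains 't'.
"yarn" — no 't', hence No.
"barley" — no 't', hence No.
"thyme" — has 't', hence Yes.
"zoo" — no 't', hence No.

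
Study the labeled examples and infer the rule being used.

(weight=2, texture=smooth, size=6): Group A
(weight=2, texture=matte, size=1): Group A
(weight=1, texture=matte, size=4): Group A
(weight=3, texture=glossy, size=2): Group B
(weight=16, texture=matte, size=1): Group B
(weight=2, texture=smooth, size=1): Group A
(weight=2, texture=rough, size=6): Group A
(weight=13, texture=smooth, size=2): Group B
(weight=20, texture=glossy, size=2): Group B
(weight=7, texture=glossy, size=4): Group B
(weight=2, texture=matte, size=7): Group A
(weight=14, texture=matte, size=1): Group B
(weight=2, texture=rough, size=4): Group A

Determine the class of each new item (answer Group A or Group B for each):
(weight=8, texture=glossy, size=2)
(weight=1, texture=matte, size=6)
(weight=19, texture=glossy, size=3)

Group B, Group A, Group B

One predicate separates the groups cleanly: weight ≤ 2.
(weight=8, texture=glossy, size=2): Group B (weight = 8).
(weight=1, texture=matte, size=6): Group A (weight = 1).
(weight=19, texture=glossy, size=3): Group B (weight = 19).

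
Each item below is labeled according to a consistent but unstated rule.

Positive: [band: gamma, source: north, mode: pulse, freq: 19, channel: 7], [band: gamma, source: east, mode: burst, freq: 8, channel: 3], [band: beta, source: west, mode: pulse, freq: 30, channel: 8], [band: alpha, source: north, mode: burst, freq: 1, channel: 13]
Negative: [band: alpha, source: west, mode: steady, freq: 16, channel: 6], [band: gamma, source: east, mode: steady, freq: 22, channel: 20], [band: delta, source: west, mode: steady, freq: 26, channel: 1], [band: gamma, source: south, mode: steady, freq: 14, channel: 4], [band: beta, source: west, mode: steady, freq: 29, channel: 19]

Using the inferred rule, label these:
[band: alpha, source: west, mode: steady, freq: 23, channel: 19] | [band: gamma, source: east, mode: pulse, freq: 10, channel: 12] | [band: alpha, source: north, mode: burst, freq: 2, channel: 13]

Checking candidate rules against both groups, what survives is: mode is not steady.
[band: alpha, source: west, mode: steady, freq: 23, channel: 19] → mode is steady → Negative. [band: gamma, source: east, mode: pulse, freq: 10, channel: 12] → mode is pulse → Positive. [band: alpha, source: north, mode: burst, freq: 2, channel: 13] → mode is burst → Positive.

Negative, Positive, Positive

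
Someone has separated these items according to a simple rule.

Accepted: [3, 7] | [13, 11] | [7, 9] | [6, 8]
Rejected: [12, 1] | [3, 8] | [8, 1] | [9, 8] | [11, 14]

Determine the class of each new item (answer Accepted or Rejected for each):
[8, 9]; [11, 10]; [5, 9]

Comparing the two groups points to one rule — sum is even.

Rejected, Rejected, Accepted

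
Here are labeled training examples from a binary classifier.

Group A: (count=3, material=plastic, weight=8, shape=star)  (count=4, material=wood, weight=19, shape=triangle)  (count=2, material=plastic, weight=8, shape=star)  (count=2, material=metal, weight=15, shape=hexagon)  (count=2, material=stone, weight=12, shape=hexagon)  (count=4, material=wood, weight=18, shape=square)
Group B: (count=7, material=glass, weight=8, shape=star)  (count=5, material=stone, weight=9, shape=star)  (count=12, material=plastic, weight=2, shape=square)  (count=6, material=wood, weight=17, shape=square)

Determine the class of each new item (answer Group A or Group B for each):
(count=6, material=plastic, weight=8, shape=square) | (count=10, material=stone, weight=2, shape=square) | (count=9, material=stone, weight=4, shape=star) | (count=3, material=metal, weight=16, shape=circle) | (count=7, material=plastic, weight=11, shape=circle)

Group B, Group B, Group B, Group A, Group B

The rule appears to be: count ≤ 4.
(count=6, material=plastic, weight=8, shape=square) — count = 6, hence Group B. (count=10, material=stone, weight=2, shape=square) — count = 10, hence Group B. (count=9, material=stone, weight=4, shape=star) — count = 9, hence Group B. (count=3, material=metal, weight=16, shape=circle) — count = 3, hence Group A. (count=7, material=plastic, weight=11, shape=circle) — count = 7, hence Group B.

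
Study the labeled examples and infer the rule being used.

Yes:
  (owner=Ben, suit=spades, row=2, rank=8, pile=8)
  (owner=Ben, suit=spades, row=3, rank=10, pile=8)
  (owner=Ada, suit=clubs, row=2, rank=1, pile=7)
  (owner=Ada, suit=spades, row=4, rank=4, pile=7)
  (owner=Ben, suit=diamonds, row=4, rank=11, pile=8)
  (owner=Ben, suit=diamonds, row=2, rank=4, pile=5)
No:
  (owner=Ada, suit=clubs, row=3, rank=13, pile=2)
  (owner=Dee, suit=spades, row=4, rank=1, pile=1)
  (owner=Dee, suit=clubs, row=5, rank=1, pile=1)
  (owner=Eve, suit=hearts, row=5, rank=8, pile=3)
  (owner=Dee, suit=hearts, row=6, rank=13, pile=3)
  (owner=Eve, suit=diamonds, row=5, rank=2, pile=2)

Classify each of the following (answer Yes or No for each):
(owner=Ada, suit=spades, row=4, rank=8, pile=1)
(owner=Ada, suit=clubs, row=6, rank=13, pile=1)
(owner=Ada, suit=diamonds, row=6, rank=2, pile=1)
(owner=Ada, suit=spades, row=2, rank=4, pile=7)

One predicate separates the groups cleanly: pile ≥ 5.

No, No, No, Yes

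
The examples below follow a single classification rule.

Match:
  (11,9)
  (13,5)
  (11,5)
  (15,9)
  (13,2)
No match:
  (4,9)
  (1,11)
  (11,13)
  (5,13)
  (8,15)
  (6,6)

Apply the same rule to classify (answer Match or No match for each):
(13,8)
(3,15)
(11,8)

Match, No match, Match

Comparing the two groups points to one rule — first > second.
(13,8): Match (13 > 8).
(3,15): No match (3 < 15).
(11,8): Match (11 > 8).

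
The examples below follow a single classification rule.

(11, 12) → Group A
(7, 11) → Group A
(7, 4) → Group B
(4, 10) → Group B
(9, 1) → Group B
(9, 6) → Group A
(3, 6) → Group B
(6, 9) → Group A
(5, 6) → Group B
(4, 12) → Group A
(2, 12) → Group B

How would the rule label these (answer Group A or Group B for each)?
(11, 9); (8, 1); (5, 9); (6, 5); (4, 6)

Group A, Group B, Group B, Group B, Group B

The distinguishing property — sum ≥ 15 — holds for all the 'Group A' cases and none of the 'Group B' cases.
(11, 9): 11+9 = 20 — matches, so Group A. (8, 1): 8+1 = 9 — does not satisfy this, so Group B. (5, 9): 5+9 = 14 — does not satisfy this, so Group B. (6, 5): 6+5 = 11 — does not satisfy this, so Group B. (4, 6): 4+6 = 10 — does not satisfy this, so Group B.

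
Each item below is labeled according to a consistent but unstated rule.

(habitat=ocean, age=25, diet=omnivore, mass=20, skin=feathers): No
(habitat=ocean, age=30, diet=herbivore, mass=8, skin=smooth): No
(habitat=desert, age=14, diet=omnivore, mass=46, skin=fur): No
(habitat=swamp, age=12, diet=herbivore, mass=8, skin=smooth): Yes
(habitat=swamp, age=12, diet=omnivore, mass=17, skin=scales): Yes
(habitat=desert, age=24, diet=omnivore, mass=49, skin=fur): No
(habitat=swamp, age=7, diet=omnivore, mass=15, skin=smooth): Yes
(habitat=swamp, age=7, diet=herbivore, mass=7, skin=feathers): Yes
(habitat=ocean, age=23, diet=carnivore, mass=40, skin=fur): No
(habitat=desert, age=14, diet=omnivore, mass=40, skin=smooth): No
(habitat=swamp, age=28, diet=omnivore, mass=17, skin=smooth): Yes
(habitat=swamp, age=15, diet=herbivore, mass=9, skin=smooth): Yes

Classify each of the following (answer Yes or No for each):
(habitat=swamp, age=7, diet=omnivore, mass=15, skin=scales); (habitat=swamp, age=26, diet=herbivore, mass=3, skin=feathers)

Yes, Yes

A rule that fits every label: habitat is swamp — true of each 'Yes' example, false of each 'No' one.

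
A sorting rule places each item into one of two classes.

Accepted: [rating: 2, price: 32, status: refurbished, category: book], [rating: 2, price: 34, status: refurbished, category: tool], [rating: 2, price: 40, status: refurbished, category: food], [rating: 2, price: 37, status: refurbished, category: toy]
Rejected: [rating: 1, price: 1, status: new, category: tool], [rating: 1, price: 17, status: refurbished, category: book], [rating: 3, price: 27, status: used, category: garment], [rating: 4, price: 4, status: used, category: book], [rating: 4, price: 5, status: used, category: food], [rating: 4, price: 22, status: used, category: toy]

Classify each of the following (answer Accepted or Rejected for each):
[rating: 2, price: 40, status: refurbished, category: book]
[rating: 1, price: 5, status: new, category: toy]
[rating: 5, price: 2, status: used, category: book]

All 'Accepted' examples share one property — price ≥ 32 — and every 'Rejected' example lacks it.

Accepted, Rejected, Rejected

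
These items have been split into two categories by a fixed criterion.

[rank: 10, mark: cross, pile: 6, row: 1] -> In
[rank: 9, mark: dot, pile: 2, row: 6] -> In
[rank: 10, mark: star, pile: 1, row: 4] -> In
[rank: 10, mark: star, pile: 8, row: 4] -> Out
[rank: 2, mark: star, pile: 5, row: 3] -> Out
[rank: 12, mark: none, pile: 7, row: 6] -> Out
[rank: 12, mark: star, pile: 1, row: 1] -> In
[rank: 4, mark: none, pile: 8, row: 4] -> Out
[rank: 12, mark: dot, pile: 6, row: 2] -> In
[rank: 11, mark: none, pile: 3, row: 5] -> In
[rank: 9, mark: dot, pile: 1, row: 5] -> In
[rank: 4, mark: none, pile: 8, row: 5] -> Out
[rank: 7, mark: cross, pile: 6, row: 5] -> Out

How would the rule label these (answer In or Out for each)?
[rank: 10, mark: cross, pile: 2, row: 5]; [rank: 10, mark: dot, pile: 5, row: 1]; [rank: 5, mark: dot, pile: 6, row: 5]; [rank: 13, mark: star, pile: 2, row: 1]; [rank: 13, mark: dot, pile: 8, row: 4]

In, In, Out, In, Out

The classifier is using: rank ≥ 9 AND pile ≤ 6.
[rank: 10, mark: cross, pile: 2, row: 5]: In (rank = 10, pile = 2).
[rank: 10, mark: dot, pile: 5, row: 1]: In (rank = 10, pile = 5).
[rank: 5, mark: dot, pile: 6, row: 5]: Out (rank = 5, pile = 6).
[rank: 13, mark: star, pile: 2, row: 1]: In (rank = 13, pile = 2).
[rank: 13, mark: dot, pile: 8, row: 4]: Out (rank = 13, pile = 8).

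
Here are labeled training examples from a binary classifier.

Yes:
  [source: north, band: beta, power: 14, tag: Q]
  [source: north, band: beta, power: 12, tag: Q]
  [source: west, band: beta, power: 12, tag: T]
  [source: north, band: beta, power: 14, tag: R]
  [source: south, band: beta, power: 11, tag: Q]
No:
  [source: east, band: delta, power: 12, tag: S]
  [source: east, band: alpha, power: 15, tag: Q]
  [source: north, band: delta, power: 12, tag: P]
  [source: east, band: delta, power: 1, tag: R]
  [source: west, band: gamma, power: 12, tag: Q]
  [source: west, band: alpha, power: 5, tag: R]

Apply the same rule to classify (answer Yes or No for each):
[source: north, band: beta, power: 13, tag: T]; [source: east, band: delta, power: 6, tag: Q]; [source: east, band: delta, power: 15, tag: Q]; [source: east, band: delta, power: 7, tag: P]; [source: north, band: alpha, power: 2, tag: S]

The common property of the 'Yes' items is: band is beta. No 'No' item has it.

Yes, No, No, No, No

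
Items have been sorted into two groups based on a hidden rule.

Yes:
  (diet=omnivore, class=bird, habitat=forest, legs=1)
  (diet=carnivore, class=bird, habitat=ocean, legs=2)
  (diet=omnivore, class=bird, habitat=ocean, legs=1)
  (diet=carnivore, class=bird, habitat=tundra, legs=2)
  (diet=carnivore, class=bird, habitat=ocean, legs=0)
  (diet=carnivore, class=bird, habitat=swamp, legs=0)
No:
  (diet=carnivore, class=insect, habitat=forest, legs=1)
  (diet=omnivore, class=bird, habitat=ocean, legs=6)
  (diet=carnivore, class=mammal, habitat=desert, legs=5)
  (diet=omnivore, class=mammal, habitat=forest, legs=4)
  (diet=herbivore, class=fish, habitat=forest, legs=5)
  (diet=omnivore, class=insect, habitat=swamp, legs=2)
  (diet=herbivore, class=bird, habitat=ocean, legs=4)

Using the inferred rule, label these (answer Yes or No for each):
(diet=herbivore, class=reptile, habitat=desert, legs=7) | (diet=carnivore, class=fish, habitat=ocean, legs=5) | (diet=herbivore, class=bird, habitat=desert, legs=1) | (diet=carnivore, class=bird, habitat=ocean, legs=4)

No, No, Yes, No

The distinguishing property — class is bird AND legs ≤ 2 — holds for all the 'Yes' cases and none of the 'No' cases.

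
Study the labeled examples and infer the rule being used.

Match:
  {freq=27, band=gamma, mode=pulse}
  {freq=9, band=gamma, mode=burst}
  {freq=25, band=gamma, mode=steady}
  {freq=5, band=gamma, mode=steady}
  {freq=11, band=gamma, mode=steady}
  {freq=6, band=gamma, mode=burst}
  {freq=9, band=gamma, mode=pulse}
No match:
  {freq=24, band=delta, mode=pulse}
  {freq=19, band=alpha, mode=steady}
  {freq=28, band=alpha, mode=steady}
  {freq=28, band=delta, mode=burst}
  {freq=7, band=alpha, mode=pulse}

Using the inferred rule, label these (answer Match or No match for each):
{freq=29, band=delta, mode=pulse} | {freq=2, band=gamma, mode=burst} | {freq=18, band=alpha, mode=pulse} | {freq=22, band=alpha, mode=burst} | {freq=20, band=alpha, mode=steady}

Rule: band is gamma. This holds for each 'Match' example and fails for each 'No match' one.
{freq=29, band=delta, mode=pulse} — band is delta, hence No match. {freq=2, band=gamma, mode=burst} — band is gamma, hence Match. {freq=18, band=alpha, mode=pulse} — band is alpha, hence No match. {freq=22, band=alpha, mode=burst} — band is alpha, hence No match. {freq=20, band=alpha, mode=steady} — band is alpha, hence No match.

No match, Match, No match, No match, No match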